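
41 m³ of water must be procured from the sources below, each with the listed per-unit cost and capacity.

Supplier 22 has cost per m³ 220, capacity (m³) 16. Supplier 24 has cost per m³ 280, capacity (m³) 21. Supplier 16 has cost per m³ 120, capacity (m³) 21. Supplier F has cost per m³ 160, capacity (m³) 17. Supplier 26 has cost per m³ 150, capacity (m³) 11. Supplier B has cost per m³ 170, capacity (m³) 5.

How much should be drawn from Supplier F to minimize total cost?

Cheapest first:
Supplier 16 (120): use full 21 — 20 m³ to go.
Supplier 26 at 150: take all 11 m³ — 9 still needed.
Take 9 from Supplier F at 160 to finish.
Supplier B, Supplier 22, Supplier 24: unused.

9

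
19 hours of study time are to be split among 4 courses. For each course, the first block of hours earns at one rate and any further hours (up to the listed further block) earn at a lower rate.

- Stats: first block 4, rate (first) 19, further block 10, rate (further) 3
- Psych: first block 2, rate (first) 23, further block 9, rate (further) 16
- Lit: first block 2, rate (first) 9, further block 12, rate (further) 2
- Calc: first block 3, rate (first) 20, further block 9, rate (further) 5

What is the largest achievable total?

335

Treat each block as its own option and order by rate: Psych/tier1 23 > Calc/tier1 20 > Stats/tier1 19 > Psych/tier2 16 > Lit/tier1 9 > Calc/tier2 5 > Stats/tier2 3 > Lit/tier2 2.
Psych/tier1 (23): +2 ; 17 left.
Fill Calc tier1 block (3 at 20) ; 14 left.
Stats/tier1 (19): +4 ; 10 left.
Psych/tier2 (16): +9 ; 1 left.
Lit tier1 at 9: only 1 left, fill 1.
Total = 23×2 + 20×3 + 19×4 + 16×9 + 9×1 = 335.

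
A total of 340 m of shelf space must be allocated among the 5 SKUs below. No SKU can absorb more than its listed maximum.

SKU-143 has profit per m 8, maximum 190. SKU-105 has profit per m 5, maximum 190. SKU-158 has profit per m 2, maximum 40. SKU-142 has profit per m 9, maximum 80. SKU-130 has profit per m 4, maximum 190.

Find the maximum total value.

2590

Highest profit per m first: SKU-142 9 > SKU-143 8 > SKU-105 5 > SKU-130 4 > SKU-158 2.
SKU-142 takes 80 to reach its cap of 80 → 260 left.
Give SKU-143 190 to hit its cap of 190 → 70 left.
SKU-105 has room for 190 but only 70 remain, so it gets 70.
Total = 8×190 + 5×70 + 9×80 = 2590.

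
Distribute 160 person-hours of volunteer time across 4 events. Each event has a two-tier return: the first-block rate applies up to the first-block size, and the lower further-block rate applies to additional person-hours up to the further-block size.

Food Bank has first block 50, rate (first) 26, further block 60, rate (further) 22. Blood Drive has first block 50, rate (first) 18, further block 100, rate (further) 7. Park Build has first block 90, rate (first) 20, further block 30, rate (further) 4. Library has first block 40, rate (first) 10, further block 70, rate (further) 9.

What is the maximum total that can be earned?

3620

Rank every tier by rate: Food Bank/first 26 > Food Bank/second 22 > Park Build/first 20 > Blood Drive/first 18 > Library/first 10 > Library/second 9 > Blood Drive/second 7 > Park Build/second 4.
Fill Food Bank first block (50 at 26) → 110 left.
Fill Food Bank second block (60 at 22) → 50 left.
50 remain; put them into Park Build first at 20.
Total = 26×50 + 22×60 + 20×50 = 3620.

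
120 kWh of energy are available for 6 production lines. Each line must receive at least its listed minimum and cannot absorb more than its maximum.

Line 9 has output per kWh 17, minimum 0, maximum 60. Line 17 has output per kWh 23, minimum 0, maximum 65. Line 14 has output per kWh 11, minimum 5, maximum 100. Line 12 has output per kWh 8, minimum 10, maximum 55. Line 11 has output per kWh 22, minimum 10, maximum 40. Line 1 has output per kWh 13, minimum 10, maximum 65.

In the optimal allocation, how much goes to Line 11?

Meeting every minimum uses 0+0+5+10+10+10 = 35 kWh, leaving 85.
Highest output per kWh first: Line 17 23 > Line 11 22 > Line 9 17 > Line 1 13 > Line 14 11 > Line 12 8.
Line 17: +65 to 65 (cap) ; 20 left.
Line 11: +20 (room for 30) → 30. Pool exhausted.

30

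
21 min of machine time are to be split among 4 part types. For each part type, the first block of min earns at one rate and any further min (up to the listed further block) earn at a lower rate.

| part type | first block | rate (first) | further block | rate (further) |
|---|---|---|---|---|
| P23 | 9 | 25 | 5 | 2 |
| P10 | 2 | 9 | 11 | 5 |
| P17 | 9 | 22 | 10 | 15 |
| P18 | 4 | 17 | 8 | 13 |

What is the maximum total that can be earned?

474

Treat each block as its own option and order by rate: P23/first 25 > P17/first 22 > P18/first 17 > P17/second 15 > P18/second 13 > P10/first 9 > P10/second 5 > P23/second 2.
Fill P23 first block (9 at 25) — 12 left.
P17 first at 22: fill all 9 — 3 left.
P18/first: +3 of 4 at 17; pool empty.
Total = 25×9 + 22×9 + 17×3 = 474.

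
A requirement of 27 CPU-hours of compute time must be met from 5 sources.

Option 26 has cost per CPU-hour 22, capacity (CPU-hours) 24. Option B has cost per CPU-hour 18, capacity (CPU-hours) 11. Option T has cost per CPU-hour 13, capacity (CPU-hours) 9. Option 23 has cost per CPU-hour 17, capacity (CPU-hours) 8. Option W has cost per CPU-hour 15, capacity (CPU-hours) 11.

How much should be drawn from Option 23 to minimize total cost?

7

Use sources in increasing cost order.
Option T (13): use full 9 — 18 CPU-hours to go.
Option W (15): use full 11 — 7 CPU-hours to go.
Option 23 at 17: take 7 of its 8 — requirement met.
Option B, Option 26: unused.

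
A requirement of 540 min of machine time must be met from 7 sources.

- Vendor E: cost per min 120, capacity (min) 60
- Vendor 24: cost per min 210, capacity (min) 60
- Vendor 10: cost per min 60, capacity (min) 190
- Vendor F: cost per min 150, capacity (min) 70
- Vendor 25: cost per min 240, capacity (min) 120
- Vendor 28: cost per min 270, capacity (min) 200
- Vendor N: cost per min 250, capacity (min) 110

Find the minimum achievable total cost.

Fill from the cheapest source first.
Vendor 10 at 60: take all 190 min — 350 still needed.
Vendor E (120): use full 60 — 290 min to go.
Vendor F (150): use full 70 — 220 min to go.
Take 60 from Vendor 24 at 210 — need 160 more.
Vendor 25 (240): use full 120 — 40 min to go.
Vendor N (250): take the remaining 40 — done.
Vendor 28: unused.
Cost = 190×60 + 60×120 + 70×150 + 60×210 + 120×240 + 40×250 = 80500.

80500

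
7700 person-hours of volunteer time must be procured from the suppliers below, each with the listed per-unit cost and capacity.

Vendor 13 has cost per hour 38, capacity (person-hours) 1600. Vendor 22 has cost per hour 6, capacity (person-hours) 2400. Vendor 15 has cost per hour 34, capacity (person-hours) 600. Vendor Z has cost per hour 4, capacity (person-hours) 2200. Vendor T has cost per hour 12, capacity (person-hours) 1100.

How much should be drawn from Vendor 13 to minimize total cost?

1400

Use suppliers in increasing cost order.
Vendor Z at 4: take all 2200 person-hours — 5500 still needed.
Take 2400 from Vendor 22 at 6 — need 3100 more.
Vendor T at 12: take all 1100 person-hours — 2000 still needed.
Vendor 15 at 34: take all 600 person-hours — 1400 still needed.
Take 1400 from Vendor 13 at 38 to finish.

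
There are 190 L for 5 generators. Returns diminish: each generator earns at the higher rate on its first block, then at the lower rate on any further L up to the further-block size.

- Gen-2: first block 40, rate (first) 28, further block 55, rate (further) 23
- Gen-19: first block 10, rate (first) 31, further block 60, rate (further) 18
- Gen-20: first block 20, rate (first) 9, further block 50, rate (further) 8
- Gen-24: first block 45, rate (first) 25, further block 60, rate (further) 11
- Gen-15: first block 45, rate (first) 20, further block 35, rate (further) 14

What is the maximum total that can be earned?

4620

Treat each block as its own option and order by rate: Gen-19/tier1 31 > Gen-2/tier1 28 > Gen-24/tier1 25 > Gen-2/tier2 23 > Gen-15/tier1 20 > Gen-19/tier2 18 > Gen-15/tier2 14 > Gen-24/tier2 11 > Gen-20/tier1 9 > Gen-20/tier2 8.
Fill Gen-19 tier1 block (10 at 31) ; 180 left.
Gen-2 tier1 at 28: fill all 40 ; 140 left.
Gen-24/tier1 (25): +45 ; 95 left.
Gen-2/tier2 (23): +55 ; 40 left.
Gen-15 tier1 at 20: only 40 left, fill 40.
Total = 31×10 + 28×40 + 25×45 + 23×55 + 20×40 = 4620.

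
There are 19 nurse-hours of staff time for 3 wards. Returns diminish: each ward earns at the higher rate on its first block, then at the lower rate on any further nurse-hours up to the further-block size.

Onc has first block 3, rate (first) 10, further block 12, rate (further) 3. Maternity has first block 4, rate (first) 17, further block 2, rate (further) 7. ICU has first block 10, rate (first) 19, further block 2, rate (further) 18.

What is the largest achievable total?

324

Treat each block as its own option and order by rate: ICU/T1 19 > ICU/T2 18 > Maternity/T1 17 > Onc/T1 10 > Maternity/T2 7 > Onc/T2 3.
ICU T1 at 19: fill all 10 — 9 left.
ICU T2 at 18: fill all 2 — 7 left.
Maternity T1 at 17: fill all 4 — 3 left.
Onc/T1 (10): +3 — 0 left.
Total = 19×10 + 18×2 + 17×4 + 10×3 = 324.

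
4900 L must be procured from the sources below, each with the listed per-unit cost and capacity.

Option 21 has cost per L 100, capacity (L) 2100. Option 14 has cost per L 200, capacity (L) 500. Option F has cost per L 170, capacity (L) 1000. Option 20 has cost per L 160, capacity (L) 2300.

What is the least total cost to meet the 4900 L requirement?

663000

Fill from the cheapest source first.
Take 2100 from Option 21 at 100 ; need 2800 more.
Option 20 at 160: take all 2300 L ; 500 still needed.
Option F at 170: take 500 of its 1000 ; requirement met.
Option 14: unused.
Cost = 2100×100 + 2300×160 + 500×170 = 663000.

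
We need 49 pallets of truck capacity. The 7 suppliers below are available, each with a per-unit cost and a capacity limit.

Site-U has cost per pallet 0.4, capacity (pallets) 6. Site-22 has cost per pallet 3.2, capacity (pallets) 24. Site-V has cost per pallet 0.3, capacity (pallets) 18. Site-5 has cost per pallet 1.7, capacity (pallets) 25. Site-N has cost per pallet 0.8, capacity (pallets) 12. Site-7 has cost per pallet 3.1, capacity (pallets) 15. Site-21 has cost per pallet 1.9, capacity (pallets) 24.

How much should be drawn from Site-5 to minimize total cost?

13

Cheapest first:
Site-V at 0.3: take all 18 pallets — 31 still needed.
Site-U (0.4): use full 6 — 25 pallets to go.
Take 12 from Site-N at 0.8 — need 13 more.
Site-5 at 1.7: take 13 of its 25 — requirement met.
Site-21, Site-7, Site-22: unused.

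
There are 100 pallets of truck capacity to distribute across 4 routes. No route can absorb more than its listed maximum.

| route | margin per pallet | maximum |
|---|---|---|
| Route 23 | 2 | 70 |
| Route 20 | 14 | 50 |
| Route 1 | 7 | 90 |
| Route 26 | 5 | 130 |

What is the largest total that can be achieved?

1050

Highest margin per pallet first: Route 20 14 > Route 1 7 > Route 26 5 > Route 23 2.
Route 20 takes 50 to reach its cap of 50 → 50 left.
Only 50 left; Route 1 takes them to reach 50.
Total = 14×50 + 7×50 = 1050.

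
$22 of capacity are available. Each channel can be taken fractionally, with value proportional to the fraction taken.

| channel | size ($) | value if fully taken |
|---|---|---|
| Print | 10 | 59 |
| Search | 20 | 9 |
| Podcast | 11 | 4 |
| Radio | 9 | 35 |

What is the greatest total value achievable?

Rank by value-to-size ratio: Print 59/10≈5.9, Radio 35/9≈3.89, Search 9/20≈0.45, Podcast 4/11≈0.364.
Print: take in full, 10 $ for value 59 — 12 left.
All 9 $ of Radio fit (value 35) — 3 remain.
Only 3 $ remain; take 3/20 of Search for value 9×3/20 = 1.35.
Total value = 95.35.

95.35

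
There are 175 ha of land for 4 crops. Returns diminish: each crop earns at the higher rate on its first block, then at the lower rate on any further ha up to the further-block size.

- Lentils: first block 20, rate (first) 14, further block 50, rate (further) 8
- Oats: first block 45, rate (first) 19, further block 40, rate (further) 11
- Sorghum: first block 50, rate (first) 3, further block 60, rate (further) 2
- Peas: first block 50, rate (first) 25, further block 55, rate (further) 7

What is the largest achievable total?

2985

Order all 8 blocks by rate: Peas/first 25 > Oats/first 19 > Lentils/first 14 > Oats/second 11 > Lentils/second 8 > Peas/second 7 > Sorghum/first 3 > Sorghum/second 2.
Peas/first (25): +50 — 125 left.
Fill Oats first block (45 at 19) — 80 left.
Lentils first at 14: fill all 20 — 60 left.
Oats second at 11: fill all 40 — 20 left.
20 remain; put them into Lentils second at 8.
Total = 25×50 + 19×45 + 14×20 + 11×40 + 8×20 = 2985.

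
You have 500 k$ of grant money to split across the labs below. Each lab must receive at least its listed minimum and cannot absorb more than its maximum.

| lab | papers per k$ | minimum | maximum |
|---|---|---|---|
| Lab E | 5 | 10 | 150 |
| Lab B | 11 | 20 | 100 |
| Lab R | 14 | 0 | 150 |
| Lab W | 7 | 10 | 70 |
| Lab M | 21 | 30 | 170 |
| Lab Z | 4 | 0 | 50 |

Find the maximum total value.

7310

Meeting every minimum uses 10+20+0+10+30+0 = 70 k$, leaving 430.
Rank by papers per k$: Lab M 21 > Lab R 14 > Lab B 11 > Lab W 7 > Lab E 5 > Lab Z 4.
Give Lab M 140 more to hit its cap of 170 ; 290 left.
Give Lab R 150 more to hit its cap of 150 ; 140 left.
Give Lab B 80 more to hit its cap of 100 ; 60 left.
Give Lab W 60 more to hit its cap of 70 ; 0 left.
Total = 5×10 + 11×100 + 14×150 + 7×70 + 21×170 = 7310.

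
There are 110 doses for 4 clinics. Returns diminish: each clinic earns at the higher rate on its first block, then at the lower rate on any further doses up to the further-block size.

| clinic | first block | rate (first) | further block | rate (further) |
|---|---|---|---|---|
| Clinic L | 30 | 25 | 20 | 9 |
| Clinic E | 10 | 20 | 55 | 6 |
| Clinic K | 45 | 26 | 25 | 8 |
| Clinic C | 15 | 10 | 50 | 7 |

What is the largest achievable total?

2360

Order all 8 blocks by rate: Clinic K/tier1 26 > Clinic L/tier1 25 > Clinic E/tier1 20 > Clinic C/tier1 10 > Clinic L/tier2 9 > Clinic K/tier2 8 > Clinic C/tier2 7 > Clinic E/tier2 6.
Clinic K tier1 at 26: fill all 45 → 65 left.
Clinic L/tier1 (25): +30 → 35 left.
Clinic E/tier1 (20): +10 → 25 left.
Clinic C/tier1 (10): +15 → 10 left.
10 remain; put them into Clinic L tier2 at 9.
Total = 26×45 + 25×30 + 20×10 + 10×15 + 9×10 = 2360.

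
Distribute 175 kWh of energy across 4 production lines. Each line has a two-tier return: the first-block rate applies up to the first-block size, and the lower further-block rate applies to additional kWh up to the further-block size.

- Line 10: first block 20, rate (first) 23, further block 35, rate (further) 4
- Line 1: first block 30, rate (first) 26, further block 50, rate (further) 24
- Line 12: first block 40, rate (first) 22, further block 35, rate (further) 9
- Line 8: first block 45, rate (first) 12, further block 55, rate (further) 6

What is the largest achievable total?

Order all 8 blocks by rate: Line 1/T1 26 > Line 1/T2 24 > Line 10/T1 23 > Line 12/T1 22 > Line 8/T1 12 > Line 12/T2 9 > Line 8/T2 6 > Line 10/T2 4.
Fill Line 1 T1 block (30 at 26) ; 145 left.
Line 1/T2 (24): +50 ; 95 left.
Line 10/T1 (23): +20 ; 75 left.
Line 12 T1 at 22: fill all 40 ; 35 left.
35 remain; put them into Line 8 T1 at 12.
Total = 26×30 + 24×50 + 23×20 + 22×40 + 12×35 = 3740.

3740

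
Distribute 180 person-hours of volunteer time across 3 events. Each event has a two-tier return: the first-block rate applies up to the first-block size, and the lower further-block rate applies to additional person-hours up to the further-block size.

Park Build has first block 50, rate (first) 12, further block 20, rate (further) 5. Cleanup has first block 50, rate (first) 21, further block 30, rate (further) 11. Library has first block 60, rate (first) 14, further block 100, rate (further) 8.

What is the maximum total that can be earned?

2710

Rank every tier by rate: Cleanup/tier1 21 > Library/tier1 14 > Park Build/tier1 12 > Cleanup/tier2 11 > Library/tier2 8 > Park Build/tier2 5.
Cleanup/tier1 (21): +50 — 130 left.
Fill Library tier1 block (60 at 14) — 70 left.
Park Build/tier1 (12): +50 — 20 left.
20 remain; put them into Cleanup tier2 at 11.
Total = 21×50 + 14×60 + 12×50 + 11×20 = 2710.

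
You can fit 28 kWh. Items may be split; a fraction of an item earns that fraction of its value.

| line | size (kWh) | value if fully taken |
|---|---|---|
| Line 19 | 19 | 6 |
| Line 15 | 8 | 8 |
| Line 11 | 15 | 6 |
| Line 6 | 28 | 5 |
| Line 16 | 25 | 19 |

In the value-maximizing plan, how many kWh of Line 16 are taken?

20

Sort by value density: Line 15 8/8≈1, Line 16 19/25≈0.76, Line 11 6/15≈0.4, Line 19 6/19≈0.316, Line 6 5/28≈0.179.
Take all of Line 15 (8 kWh, value 8) — 20 kWh left.
Only 20 kWh remain; take 20/25 of Line 16 for value 19×20/25 = 15.2.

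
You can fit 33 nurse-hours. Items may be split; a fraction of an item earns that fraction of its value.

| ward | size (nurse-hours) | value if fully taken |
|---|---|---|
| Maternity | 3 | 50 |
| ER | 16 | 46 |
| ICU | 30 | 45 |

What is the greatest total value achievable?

Sort by value density: Maternity 50/3≈16.7, ER 46/16≈2.88, ICU 45/30≈1.5.
Maternity: take in full, 3 nurse-hours for value 50 ; 30 left.
ER: take in full, 16 nurse-hours for value 46 ; 14 left.
14 nurse-hours left: a 14/30 share of ICU gives 45×14/30 = 21.
Total value = 117.

117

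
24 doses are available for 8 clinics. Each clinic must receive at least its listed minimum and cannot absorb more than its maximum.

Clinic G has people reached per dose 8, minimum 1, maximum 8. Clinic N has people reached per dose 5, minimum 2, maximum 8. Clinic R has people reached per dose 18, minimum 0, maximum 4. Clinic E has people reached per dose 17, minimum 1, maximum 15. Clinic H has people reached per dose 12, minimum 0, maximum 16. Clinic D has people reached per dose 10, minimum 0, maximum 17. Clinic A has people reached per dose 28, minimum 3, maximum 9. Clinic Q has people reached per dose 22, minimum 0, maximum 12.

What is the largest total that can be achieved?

529

Meeting every minimum uses 1+2+0+1+0+0+3+0 = 7 doses, leaving 17.
Order the clinics by people reached per dose: Clinic A 28 > Clinic Q 22 > Clinic R 18 > Clinic E 17 > Clinic H 12 > Clinic D 10 > Clinic G 8 > Clinic N 5.
Clinic A takes 6 more to reach its cap of 9 ; 11 left.
Only 11 left; Clinic Q takes them to reach 11.
Total = 8×1 + 5×2 + 17×1 + 28×9 + 22×11 = 529.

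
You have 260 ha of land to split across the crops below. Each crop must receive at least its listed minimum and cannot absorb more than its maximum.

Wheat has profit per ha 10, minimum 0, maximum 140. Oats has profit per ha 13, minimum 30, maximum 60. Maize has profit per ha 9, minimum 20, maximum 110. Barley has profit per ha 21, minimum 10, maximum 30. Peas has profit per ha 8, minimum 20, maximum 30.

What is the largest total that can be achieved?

Meeting every minimum uses 0+30+20+10+20 = 80 ha, leaving 180.
Order the crops by profit per ha: Barley 21 > Oats 13 > Wheat 10 > Maize 9 > Peas 8.
Barley takes 20 more to reach its cap of 30 → 160 left.
Oats takes 30 more to reach its cap of 60 → 130 left.
Wheat has room for 140 more but only 130 remain, so it gets 130.
Total = 10×130 + 13×60 + 9×20 + 21×30 + 8×20 = 3050.

3050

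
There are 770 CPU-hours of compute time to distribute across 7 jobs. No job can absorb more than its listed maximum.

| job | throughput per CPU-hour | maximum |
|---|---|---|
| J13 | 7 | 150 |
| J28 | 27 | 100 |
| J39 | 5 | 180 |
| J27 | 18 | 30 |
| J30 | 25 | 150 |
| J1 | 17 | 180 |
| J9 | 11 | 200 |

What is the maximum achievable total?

13020

Rank by throughput per CPU-hour: J28 27 > J30 25 > J27 18 > J1 17 > J9 11 > J13 7 > J39 5.
J28: +100 to 100 (cap) → 670 left.
J30 takes 150 to reach its cap of 150 → 520 left.
Give J27 30 to hit its cap of 30 → 490 left.
J1 takes 180 to reach its cap of 180 → 310 left.
J9 takes 200 to reach its cap of 200 → 110 left.
J13 has room for 150 but only 110 remain, so it gets 110.
Total = 7×110 + 27×100 + 18×30 + 25×150 + 17×180 + 11×200 = 13020.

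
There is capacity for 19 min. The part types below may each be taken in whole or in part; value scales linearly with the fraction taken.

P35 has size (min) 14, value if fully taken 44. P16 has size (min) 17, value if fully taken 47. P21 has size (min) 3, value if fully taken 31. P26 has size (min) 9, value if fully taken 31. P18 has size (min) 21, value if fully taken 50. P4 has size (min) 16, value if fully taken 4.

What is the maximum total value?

84

Sort by value density: P21 31/3≈10.3, P26 31/9≈3.44, P35 44/14≈3.14, P16 47/17≈2.76, P18 50/21≈2.38, P4 4/16≈0.25.
P21: take in full, 3 min for value 31 ; 16 left.
All 9 min of P26 fit (value 31) ; 7 remain.
7 min left: a 7/14 share of P35 gives 44×7/14 = 22.
Total value = 84.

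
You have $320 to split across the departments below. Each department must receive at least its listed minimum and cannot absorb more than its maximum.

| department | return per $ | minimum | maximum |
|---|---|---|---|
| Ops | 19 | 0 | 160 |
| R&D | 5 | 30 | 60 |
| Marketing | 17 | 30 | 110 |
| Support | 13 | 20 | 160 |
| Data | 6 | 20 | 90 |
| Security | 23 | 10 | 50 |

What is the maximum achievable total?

Meeting every minimum uses 0+30+30+20+20+10 = 110 $, leaving 210.
Rank by return per $: Security 23 > Ops 19 > Marketing 17 > Support 13 > Data 6 > R&D 5.
Give Security 40 more to hit its cap of 50 → 170 left.
Ops: +160 to 160 (cap) → 10 left.
Marketing: +10 (room for 80) → 40. Pool exhausted.
Total = 19×160 + 5×30 + 17×40 + 13×20 + 6×20 + 23×50 = 5400.

5400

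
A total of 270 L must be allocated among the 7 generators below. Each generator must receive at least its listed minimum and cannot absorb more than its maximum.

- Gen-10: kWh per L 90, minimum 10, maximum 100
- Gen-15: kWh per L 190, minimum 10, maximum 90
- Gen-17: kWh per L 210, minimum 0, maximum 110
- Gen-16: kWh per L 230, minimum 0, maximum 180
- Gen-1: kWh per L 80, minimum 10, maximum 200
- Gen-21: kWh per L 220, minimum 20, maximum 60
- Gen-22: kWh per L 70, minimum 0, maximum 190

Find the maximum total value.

58200

Meeting every minimum uses 10+10+0+0+10+20+0 = 50 L, leaving 220.
Rank by kWh per L: Gen-16 230 > Gen-21 220 > Gen-17 210 > Gen-15 190 > Gen-10 90 > Gen-1 80 > Gen-22 70.
Give Gen-16 180 more to hit its cap of 180 ; 40 left.
Give Gen-21 40 more to hit its cap of 60 ; 0 left.
Total = 90×10 + 190×10 + 230×180 + 80×10 + 220×60 = 58200.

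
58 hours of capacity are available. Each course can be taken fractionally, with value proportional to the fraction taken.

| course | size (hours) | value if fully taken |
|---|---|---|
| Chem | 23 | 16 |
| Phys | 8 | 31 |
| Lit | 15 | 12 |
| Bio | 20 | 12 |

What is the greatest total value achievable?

Rank by value-to-size ratio: Phys 31/8≈3.88, Lit 12/15≈0.8, Chem 16/23≈0.696, Bio 12/20≈0.6.
Phys: take in full, 8 hours for value 31 ; 50 left.
Take all of Lit (15 hours, value 12) ; 35 hours left.
All 23 hours of Chem fit (value 16) ; 12 remain.
12 hours left: a 12/20 share of Bio gives 12×12/20 = 7.2.
Total value = 66.2.

66.2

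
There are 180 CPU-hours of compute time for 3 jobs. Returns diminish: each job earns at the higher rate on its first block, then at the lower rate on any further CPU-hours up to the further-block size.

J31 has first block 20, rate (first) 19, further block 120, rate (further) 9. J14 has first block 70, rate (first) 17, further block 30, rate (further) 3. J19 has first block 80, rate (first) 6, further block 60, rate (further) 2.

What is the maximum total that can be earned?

Treat each block as its own option and order by rate: J31/tier1 19 > J14/tier1 17 > J31/tier2 9 > J19/tier1 6 > J14/tier2 3 > J19/tier2 2.
J31/tier1 (19): +20 → 160 left.
Fill J14 tier1 block (70 at 17) → 90 left.
90 remain; put them into J31 tier2 at 9.
Total = 19×20 + 17×70 + 9×90 = 2380.

2380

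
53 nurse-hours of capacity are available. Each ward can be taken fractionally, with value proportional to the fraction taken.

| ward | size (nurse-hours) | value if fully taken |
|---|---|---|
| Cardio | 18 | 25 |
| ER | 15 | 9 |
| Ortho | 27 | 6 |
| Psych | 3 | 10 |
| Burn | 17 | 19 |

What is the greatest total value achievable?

Best value per unit of size first: Psych 10/3≈3.33, Cardio 25/18≈1.39, Burn 19/17≈1.12, ER 9/15≈0.6, Ortho 6/27≈0.222.
All 3 nurse-hours of Psych fit (value 10) — 50 remain.
All 18 nurse-hours of Cardio fit (value 25) — 32 remain.
Take all of Burn (17 nurse-hours, value 19) — 15 nurse-hours left.
All 15 nurse-hours of ER fit (value 9) — 0 remain.
Total value = 63.

63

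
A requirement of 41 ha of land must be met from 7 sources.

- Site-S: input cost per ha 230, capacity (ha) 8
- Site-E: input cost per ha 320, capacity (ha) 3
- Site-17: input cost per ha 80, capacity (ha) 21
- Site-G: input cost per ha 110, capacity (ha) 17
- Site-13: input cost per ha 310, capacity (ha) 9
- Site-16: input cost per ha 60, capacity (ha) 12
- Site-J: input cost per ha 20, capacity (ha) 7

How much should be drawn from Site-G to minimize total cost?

Fill from the cheapest source first.
Site-J (20): use full 7 ; 34 ha to go.
Take 12 from Site-16 at 60 ; need 22 more.
Site-17 (80): use full 21 ; 1 ha to go.
Take 1 from Site-G at 110 to finish.
Site-S, Site-13, Site-E: unused.

1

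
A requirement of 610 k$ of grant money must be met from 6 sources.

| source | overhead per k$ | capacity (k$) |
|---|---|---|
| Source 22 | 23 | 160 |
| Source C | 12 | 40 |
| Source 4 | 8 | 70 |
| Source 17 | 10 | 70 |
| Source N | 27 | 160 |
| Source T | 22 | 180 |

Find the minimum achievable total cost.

Use sources in increasing cost order.
Take 70 from Source 4 at 8 → need 540 more.
Take 70 from Source 17 at 10 → need 470 more.
Take 40 from Source C at 12 → need 430 more.
Source T (22): use full 180 → 250 k$ to go.
Take 160 from Source 22 at 23 → need 90 more.
Source N (27): take the remaining 90 → done.
Cost = 70×8 + 70×10 + 40×12 + 180×22 + 160×23 + 90×27 = 11810.

11810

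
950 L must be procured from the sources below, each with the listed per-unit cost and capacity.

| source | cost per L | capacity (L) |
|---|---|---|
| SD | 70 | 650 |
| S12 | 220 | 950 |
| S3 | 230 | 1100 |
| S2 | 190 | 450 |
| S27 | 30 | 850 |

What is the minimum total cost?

Fill from the cheapest source first.
Take 850 from S27 at 30 — need 100 more.
SD at 70: take 100 of its 650 — requirement met.
S2, S12, S3: unused.
Cost = 850×30 + 100×70 = 32500.

32500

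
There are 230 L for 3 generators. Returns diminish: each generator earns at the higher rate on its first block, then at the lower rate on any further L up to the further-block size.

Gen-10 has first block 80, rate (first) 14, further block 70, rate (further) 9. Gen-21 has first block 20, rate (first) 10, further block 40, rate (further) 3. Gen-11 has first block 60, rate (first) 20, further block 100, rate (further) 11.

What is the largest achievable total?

3310

Treat each block as its own option and order by rate: Gen-11/T1 20 > Gen-10/T1 14 > Gen-11/T2 11 > Gen-21/T1 10 > Gen-10/T2 9 > Gen-21/T2 3.
Gen-11 T1 at 20: fill all 60 ; 170 left.
Gen-10/T1 (14): +80 ; 90 left.
Gen-11/T2: +90 of 100 at 11; pool empty.
Total = 20×60 + 14×80 + 11×90 = 3310.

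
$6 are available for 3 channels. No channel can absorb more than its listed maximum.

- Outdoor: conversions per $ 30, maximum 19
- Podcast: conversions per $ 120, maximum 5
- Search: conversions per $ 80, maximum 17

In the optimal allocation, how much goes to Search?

1

Order the channels by conversions per $: Podcast 120 > Search 80 > Outdoor 30.
Give Podcast 5 to hit its cap of 5 ; 1 left.
Search: +1 (room for 17) → 1. Pool exhausted.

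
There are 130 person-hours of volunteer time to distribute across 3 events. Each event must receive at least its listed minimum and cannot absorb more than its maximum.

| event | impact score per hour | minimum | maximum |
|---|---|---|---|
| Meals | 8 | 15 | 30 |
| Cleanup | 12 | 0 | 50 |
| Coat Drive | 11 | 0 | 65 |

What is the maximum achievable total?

1435

Meeting every minimum uses 15+0+0 = 15 person-hours, leaving 115.
Rank by impact score per hour: Cleanup 12 > Coat Drive 11 > Meals 8.
Cleanup: +50 to 50 (cap) — 65 left.
Coat Drive: +65 to 65 (cap) — 0 left.
Total = 8×15 + 12×50 + 11×65 = 1435.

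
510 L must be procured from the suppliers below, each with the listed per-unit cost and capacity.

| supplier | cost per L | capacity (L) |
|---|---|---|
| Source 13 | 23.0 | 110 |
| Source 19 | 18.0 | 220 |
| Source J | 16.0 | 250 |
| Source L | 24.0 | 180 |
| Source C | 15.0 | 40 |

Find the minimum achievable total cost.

8560

Cheapest first:
Source C at 15.0: take all 40 L ; 470 still needed.
Take 250 from Source J at 16.0 ; need 220 more.
Source 19 at 18.0: take all 220 L ; 0 still needed.
Source 13, Source L: unused.
Cost = 40×15.0 + 250×16.0 + 220×18.0 = 8560.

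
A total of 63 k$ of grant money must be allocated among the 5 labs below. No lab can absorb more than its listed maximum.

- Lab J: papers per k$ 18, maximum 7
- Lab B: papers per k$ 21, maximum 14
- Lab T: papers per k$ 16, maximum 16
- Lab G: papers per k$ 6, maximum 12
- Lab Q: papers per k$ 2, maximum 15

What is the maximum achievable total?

776

Rank by papers per k$: Lab B 21 > Lab J 18 > Lab T 16 > Lab G 6 > Lab Q 2.
Lab B takes 14 to reach its cap of 14 ; 49 left.
Lab J: +7 to 7 (cap) ; 42 left.
Lab T takes 16 to reach its cap of 16 ; 26 left.
Lab G takes 12 to reach its cap of 12 ; 14 left.
Lab Q has room for 15 but only 14 remain, so it gets 14.
Total = 18×7 + 21×14 + 16×16 + 6×12 + 2×14 = 776.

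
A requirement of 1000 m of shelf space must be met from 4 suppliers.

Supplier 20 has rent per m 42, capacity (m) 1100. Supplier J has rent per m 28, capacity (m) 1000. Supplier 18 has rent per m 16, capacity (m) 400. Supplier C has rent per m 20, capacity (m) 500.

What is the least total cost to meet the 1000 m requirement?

Use suppliers in increasing cost order.
Supplier 18 (16): use full 400 → 600 m to go.
Take 500 from Supplier C at 20 → need 100 more.
Take 100 from Supplier J at 28 to finish.
Supplier 20: unused.
Cost = 400×16 + 500×20 + 100×28 = 19200.

19200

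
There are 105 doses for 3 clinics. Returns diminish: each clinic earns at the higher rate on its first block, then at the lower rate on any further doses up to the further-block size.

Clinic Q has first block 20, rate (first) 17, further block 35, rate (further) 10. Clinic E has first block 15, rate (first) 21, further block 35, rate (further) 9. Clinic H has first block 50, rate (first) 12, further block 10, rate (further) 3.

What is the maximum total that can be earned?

Rank every tier by rate: Clinic E/T1 21 > Clinic Q/T1 17 > Clinic H/T1 12 > Clinic Q/T2 10 > Clinic E/T2 9 > Clinic H/T2 3.
Fill Clinic E T1 block (15 at 21) ; 90 left.
Clinic Q/T1 (17): +20 ; 70 left.
Clinic H/T1 (12): +50 ; 20 left.
Clinic Q/T2: +20 of 35 at 10; pool empty.
Total = 21×15 + 17×20 + 12×50 + 10×20 = 1455.

1455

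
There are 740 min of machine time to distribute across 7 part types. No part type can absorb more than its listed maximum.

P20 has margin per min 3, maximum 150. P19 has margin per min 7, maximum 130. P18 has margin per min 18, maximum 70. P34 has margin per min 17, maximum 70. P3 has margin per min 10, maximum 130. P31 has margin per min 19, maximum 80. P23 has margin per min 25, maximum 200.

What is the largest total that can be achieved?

Rank by margin per min: P23 25 > P31 19 > P18 18 > P34 17 > P3 10 > P19 7 > P20 3.
Give P23 200 to hit its cap of 200 → 540 left.
P31: +80 to 80 (cap) → 460 left.
P18: +70 to 70 (cap) → 390 left.
P34: +70 to 70 (cap) → 320 left.
P3: +130 to 130 (cap) → 190 left.
P19 takes 130 to reach its cap of 130 → 60 left.
Only 60 left; P20 takes them to reach 60.
Total = 3×60 + 7×130 + 18×70 + 17×70 + 10×130 + 19×80 + 25×200 = 11360.

11360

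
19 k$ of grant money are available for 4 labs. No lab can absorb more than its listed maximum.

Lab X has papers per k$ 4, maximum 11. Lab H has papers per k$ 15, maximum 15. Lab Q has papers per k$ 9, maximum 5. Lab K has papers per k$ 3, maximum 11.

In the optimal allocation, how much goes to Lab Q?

Order the labs by papers per k$: Lab H 15 > Lab Q 9 > Lab X 4 > Lab K 3.
Lab H takes 15 to reach its cap of 15 → 4 left.
Only 4 left; Lab Q takes them to reach 4.

4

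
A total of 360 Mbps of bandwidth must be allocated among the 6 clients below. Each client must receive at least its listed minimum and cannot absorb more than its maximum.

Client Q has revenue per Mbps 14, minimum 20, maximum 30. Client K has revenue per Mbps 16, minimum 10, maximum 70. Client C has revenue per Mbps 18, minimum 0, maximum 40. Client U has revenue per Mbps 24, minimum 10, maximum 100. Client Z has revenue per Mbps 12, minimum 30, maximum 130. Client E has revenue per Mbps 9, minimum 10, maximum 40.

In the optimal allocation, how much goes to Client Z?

Meeting every minimum uses 20+10+0+10+30+10 = 80 Mbps, leaving 280.
Order the clients by revenue per Mbps: Client U 24 > Client C 18 > Client K 16 > Client Q 14 > Client Z 12 > Client E 9.
Give Client U 90 more to hit its cap of 100 ; 190 left.
Client C takes 40 more to reach its cap of 40 ; 150 left.
Client K takes 60 more to reach its cap of 70 ; 90 left.
Give Client Q 10 more to hit its cap of 30 ; 80 left.
Only 80 left; Client Z takes them to reach 110.

110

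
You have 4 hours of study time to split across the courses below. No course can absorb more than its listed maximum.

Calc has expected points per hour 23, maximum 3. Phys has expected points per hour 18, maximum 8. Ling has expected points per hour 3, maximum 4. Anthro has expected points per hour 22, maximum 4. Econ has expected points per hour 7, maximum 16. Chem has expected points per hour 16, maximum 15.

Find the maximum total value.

91

Highest expected points per hour first: Calc 23 > Anthro 22 > Phys 18 > Chem 16 > Econ 7 > Ling 3.
Give Calc 3 to hit its cap of 3 ; 1 left.
Anthro: +1 (room for 4) → 1. Pool exhausted.
Total = 23×3 + 22×1 = 91.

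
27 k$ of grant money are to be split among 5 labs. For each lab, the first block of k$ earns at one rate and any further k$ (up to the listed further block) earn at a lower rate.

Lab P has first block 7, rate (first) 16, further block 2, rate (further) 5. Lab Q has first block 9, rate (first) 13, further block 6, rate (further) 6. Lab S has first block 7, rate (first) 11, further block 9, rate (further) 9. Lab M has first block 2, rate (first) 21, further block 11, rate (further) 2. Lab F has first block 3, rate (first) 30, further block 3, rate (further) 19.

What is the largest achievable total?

Rank every tier by rate: Lab F/tier1 30 > Lab M/tier1 21 > Lab F/tier2 19 > Lab P/tier1 16 > Lab Q/tier1 13 > Lab S/tier1 11 > Lab S/tier2 9 > Lab Q/tier2 6 > Lab P/tier2 5 > Lab M/tier2 2.
Fill Lab F tier1 block (3 at 30) ; 24 left.
Lab M tier1 at 21: fill all 2 ; 22 left.
Fill Lab F tier2 block (3 at 19) ; 19 left.
Fill Lab P tier1 block (7 at 16) ; 12 left.
Lab Q tier1 at 13: fill all 9 ; 3 left.
Lab S tier1 at 11: only 3 left, fill 3.
Total = 30×3 + 21×2 + 19×3 + 16×7 + 13×9 + 11×3 = 451.

451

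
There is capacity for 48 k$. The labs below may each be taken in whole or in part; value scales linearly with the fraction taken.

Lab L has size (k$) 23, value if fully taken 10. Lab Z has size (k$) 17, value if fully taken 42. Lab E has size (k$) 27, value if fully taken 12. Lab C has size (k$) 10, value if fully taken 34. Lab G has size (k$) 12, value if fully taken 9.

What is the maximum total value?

89

Sort by value density: Lab C 34/10≈3.4, Lab Z 42/17≈2.47, Lab G 9/12≈0.75, Lab E 12/27≈0.444, Lab L 10/23≈0.435.
All 10 k$ of Lab C fit (value 34) ; 38 remain.
All 17 k$ of Lab Z fit (value 42) ; 21 remain.
Lab G: take in full, 12 k$ for value 9 ; 9 left.
Fill the last 9 k$ with part of Lab E: 9/27 of it earns 4.
Total value = 89.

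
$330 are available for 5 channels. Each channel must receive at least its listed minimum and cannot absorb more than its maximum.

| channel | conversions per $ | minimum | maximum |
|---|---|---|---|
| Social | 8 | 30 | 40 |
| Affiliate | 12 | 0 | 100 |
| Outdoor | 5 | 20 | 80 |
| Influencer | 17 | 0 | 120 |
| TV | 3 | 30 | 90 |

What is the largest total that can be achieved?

3850

Meeting every minimum uses 30+0+20+0+30 = 80 $, leaving 250.
Rank by conversions per $: Influencer 17 > Affiliate 12 > Social 8 > Outdoor 5 > TV 3.
Give Influencer 120 more to hit its cap of 120 → 130 left.
Affiliate takes 100 more to reach its cap of 100 → 30 left.
Give Social 10 more to hit its cap of 40 → 20 left.
Outdoor has room for 60 more but only 20 remain, so it gets 40.
Total = 8×40 + 12×100 + 5×40 + 17×120 + 3×30 = 3850.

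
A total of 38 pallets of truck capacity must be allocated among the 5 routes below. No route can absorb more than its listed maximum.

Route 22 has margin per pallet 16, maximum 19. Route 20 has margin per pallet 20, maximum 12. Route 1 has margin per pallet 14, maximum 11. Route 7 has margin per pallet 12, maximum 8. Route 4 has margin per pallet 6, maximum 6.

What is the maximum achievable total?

642

Order the routes by margin per pallet: Route 20 20 > Route 22 16 > Route 1 14 > Route 7 12 > Route 4 6.
Route 20 takes 12 to reach its cap of 12 → 26 left.
Give Route 22 19 to hit its cap of 19 → 7 left.
Only 7 left; Route 1 takes them to reach 7.
Total = 16×19 + 20×12 + 14×7 = 642.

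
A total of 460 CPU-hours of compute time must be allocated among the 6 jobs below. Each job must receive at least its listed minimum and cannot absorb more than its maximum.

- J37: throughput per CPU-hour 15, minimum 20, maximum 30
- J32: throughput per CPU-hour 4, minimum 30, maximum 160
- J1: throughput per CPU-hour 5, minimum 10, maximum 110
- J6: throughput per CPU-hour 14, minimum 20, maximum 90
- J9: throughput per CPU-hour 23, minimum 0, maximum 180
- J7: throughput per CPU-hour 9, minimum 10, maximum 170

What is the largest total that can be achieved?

Meeting every minimum uses 20+30+10+20+0+10 = 90 CPU-hours, leaving 370.
Order the jobs by throughput per CPU-hour: J9 23 > J37 15 > J6 14 > J7 9 > J1 5 > J32 4.
J9 takes 180 more to reach its cap of 180 ; 190 left.
Give J37 10 more to hit its cap of 30 ; 180 left.
Give J6 70 more to hit its cap of 90 ; 110 left.
J7 has room for 160 more but only 110 remain, so it gets 120.
Total = 15×30 + 4×30 + 5×10 + 14×90 + 23×180 + 9×120 = 7100.

7100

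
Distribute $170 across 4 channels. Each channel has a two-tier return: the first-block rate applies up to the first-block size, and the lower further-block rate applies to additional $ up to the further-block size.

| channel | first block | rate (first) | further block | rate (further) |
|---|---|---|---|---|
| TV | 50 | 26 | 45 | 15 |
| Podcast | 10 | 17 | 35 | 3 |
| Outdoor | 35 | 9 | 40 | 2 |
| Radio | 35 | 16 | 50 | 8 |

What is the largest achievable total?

2975

Treat each block as its own option and order by rate: TV/T1 26 > Podcast/T1 17 > Radio/T1 16 > TV/T2 15 > Outdoor/T1 9 > Radio/T2 8 > Podcast/T2 3 > Outdoor/T2 2.
TV T1 at 26: fill all 50 — 120 left.
Fill Podcast T1 block (10 at 17) — 110 left.
Fill Radio T1 block (35 at 16) — 75 left.
TV T2 at 15: fill all 45 — 30 left.
30 remain; put them into Outdoor T1 at 9.
Total = 26×50 + 17×10 + 16×35 + 15×45 + 9×30 = 2975.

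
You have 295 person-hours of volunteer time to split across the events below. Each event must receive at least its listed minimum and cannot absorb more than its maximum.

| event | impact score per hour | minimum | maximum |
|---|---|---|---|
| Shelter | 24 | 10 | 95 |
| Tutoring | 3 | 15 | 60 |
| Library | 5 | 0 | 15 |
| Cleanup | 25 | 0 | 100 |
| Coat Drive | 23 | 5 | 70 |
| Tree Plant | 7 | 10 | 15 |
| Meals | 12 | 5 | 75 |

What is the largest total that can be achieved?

Meeting every minimum uses 10+15+0+0+5+10+5 = 45 person-hours, leaving 250.
Highest impact score per hour first: Cleanup 25 > Shelter 24 > Coat Drive 23 > Meals 12 > Tree Plant 7 > Library 5 > Tutoring 3.
Give Cleanup 100 more to hit its cap of 100 ; 150 left.
Give Shelter 85 more to hit its cap of 95 ; 65 left.
Coat Drive takes 65 more to reach its cap of 70 ; 0 left.
Total = 24×95 + 3×15 + 25×100 + 23×70 + 7×10 + 12×5 = 6565.

6565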